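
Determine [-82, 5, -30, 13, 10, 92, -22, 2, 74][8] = 74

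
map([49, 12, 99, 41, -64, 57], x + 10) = 49+10=59, 12+10=22, 99+10=109, 41+10=51, -64+10=-54, 57+10=67
= [59, 22, 109, 51, -54, 67]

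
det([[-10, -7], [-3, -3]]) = (-10)*(-3) - (-7)*(-3)
= 9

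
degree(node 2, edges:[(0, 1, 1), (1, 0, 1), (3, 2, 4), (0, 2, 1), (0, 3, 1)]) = incident: (3,2), (0,2)
= 2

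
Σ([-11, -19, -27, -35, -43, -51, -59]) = (-11) + (-19) + (-27) + (-35) + (-43) + (-51) + (-59)
= -245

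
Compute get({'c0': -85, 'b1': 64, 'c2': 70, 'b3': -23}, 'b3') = -23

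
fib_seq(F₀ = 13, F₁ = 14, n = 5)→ [13, 14, 27, 41, 68]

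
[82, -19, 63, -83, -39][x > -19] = keep x where x > -19: 82✓, -19✗, 63✓, -83✗, -39✗
= [82, 63]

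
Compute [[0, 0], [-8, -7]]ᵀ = [[0, -8], [0, -7]]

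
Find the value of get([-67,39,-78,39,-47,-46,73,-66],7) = -66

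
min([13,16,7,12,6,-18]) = -18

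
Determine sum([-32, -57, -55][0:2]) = slice → [-32, -57]
(-32) + (-57)
= -89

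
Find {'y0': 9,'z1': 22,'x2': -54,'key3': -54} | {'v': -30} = {'y0': 9, 'z1': 22, 'x2': -54, 'key3': -54, 'v': -30}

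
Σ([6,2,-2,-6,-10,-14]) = -24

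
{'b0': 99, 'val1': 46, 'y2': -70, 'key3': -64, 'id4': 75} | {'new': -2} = {'b0': 99, 'val1': 46, 'y2': -70, 'key3': -64, 'id4': 75, 'new': -2}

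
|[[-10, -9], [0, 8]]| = (-10)*(8) - (-9)*(0)
= -80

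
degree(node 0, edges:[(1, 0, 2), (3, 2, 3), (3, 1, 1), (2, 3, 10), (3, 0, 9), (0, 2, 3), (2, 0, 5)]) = 4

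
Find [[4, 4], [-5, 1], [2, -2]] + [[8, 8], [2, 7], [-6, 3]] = [[12, 12], [-3, 8], [-4, 1]]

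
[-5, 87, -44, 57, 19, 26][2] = -44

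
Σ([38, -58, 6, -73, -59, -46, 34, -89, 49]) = 38 + (-58) + 6 + (-73) + (-59) + (-46) + 34 + (-89) + 49
= -198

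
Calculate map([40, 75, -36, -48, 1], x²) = [1600, 5625, 1296, 2304, 1]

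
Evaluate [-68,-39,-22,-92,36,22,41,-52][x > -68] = [-39, -22, 36, 22, 41, -52]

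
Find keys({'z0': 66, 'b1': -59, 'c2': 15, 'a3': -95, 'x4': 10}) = ['z0', 'b1', 'c2', 'a3', 'x4']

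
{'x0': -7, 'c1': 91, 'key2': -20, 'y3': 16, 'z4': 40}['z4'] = 40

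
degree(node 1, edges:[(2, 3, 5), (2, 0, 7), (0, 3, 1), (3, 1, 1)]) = incident: (3,1)
= 1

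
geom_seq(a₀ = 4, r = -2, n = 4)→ a_0 = 4*(-2)^0 = 4
a_1 = 4*(-2)^1 = -8
a_2 = 4*(-2)^2 = 16
...
= [4, -8, 16, -32]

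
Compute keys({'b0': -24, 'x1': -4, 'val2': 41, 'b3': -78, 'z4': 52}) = ['b0', 'x1', 'val2', 'b3', 'z4']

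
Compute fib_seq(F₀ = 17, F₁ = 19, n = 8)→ F_2 = F_1 + F_0 = 36
F_3 = F_2 + F_1 = 55
F_4 = F_3 + F_2 = 91
...
= [17, 19, 36, 55, 91, 146, 237, 383]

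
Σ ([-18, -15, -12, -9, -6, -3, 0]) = -63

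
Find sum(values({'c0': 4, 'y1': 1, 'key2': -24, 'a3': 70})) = 4 + 1 + (-24) + 70
= 51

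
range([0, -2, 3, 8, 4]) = 10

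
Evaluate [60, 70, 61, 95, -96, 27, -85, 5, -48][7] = 5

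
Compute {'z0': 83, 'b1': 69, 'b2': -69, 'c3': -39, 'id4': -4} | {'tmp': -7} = {'z0': 83, 'b1': 69, 'b2': -69, 'c3': -39, 'id4': -4, 'tmp': -7}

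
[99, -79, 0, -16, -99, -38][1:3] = [-79, 0]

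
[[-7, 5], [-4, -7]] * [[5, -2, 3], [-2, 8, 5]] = [[-45, 54, 4], [-6, -48, -47]]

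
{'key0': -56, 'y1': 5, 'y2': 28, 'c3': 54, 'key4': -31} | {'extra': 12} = {'key0': -56, 'y1': 5, 'y2': 28, 'c3': 54, 'key4': -31, 'extra': 12}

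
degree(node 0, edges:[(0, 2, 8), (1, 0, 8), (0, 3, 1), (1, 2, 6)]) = incident: (0,2), (1,0), (0,3)
= 3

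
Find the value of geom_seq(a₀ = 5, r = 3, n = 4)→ [5, 15, 45, 135]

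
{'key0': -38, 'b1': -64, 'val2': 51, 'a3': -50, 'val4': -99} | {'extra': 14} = {'key0': -38, 'b1': -64, 'val2': 51, 'a3': -50, 'val4': -99, 'extra': 14}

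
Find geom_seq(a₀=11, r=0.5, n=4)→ [11.0, 5.5, 2.75, 1.375]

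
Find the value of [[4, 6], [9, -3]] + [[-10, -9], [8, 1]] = [[-6, -3], [17, -2]]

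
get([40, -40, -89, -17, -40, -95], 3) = -17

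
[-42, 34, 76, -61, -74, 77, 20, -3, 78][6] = 20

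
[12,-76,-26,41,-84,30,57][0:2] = [12, -76]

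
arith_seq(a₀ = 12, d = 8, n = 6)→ [12, 20, 28, 36, 44, 52]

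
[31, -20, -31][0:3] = [31, -20, -31]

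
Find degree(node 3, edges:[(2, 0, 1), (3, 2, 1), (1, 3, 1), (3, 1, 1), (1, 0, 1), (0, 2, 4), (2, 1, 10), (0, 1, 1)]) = incident: (3,2), (1,3), (3,1)
= 3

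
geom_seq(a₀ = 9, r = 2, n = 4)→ a_0 = 9*2^0 = 9
a_1 = 9*2^1 = 18
a_2 = 9*2^2 = 36
...
= [9, 18, 36, 72]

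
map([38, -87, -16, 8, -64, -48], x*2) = 38*2=76, -87*2=-174, -16*2=-32, 8*2=16, -64*2=-128, -48*2=-96
= [76, -174, -32, 16, -128, -96]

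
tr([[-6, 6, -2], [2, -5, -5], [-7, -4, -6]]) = -17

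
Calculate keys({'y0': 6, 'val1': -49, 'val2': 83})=['y0', 'val1', 'val2']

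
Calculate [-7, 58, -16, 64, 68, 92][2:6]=[-16, 64, 68, 92]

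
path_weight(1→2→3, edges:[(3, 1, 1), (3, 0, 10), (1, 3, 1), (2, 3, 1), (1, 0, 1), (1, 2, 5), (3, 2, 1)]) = 6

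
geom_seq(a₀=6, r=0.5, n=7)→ a_0 = 6*0.5^0 = 6.0
a_1 = 6*0.5^1 = 3.0
a_2 = 6*0.5^2 = 1.5
...
= [6.0, 3.0, 1.5, 0.75, 0.375, 0.1875, 0.09375]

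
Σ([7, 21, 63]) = 7 + 21 + 63
= 91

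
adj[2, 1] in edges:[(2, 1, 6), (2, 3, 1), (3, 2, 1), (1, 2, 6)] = 6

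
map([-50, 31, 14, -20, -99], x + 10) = [-40, 41, 24, -10, -89]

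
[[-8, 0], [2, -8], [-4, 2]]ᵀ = [[-8, 2, -4], [0, -8, 2]]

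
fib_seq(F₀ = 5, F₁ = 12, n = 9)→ F_2 = F_1 + F_0 = 17
F_3 = F_2 + F_1 = 29
F_4 = F_3 + F_2 = 46
...
= [5, 12, 17, 29, 46, 75, 121, 196, 317]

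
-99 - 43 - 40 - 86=-268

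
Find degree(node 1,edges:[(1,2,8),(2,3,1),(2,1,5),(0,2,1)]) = incident: (1,2), (2,1)
= 2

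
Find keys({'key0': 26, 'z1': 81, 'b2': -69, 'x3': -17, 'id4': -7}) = ['key0', 'z1', 'b2', 'x3', 'id4']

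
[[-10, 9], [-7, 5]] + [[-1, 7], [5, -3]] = [[-11, 16], [-2, 2]]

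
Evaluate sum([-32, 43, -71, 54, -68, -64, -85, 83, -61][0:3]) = -60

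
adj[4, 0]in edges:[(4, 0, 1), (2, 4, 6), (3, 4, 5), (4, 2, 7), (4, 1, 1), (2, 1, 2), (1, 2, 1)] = 1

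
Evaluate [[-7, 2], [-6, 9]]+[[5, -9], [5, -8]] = [[-2, -7], [-1, 1]]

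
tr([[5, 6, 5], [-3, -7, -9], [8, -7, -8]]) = diagonal: 5 + (-7) + (-8)
= -10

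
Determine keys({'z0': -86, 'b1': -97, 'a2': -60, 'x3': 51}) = ['z0', 'b1', 'a2', 'x3']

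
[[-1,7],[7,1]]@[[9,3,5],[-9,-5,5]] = [[-72, -38, 30], [54, 16, 40]]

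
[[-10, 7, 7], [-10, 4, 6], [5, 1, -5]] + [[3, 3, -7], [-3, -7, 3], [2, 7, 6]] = [[-7, 10, 0], [-13, -3, 9], [7, 8, 1]]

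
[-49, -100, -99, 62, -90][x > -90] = [-49, 62]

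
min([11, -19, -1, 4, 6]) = -19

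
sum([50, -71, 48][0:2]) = slice → [50, -71]
50 + (-71)
= -21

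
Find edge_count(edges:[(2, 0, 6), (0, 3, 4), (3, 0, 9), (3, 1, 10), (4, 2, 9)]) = 5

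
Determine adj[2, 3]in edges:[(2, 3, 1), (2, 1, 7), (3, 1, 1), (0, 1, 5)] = 1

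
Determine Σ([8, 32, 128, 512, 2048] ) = 8 + 32 + 128 + 512 + 2048
= 2728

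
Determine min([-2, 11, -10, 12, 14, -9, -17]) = -17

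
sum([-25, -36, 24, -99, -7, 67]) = (-25) + (-36) + 24 + (-99) + (-7) + 67
= -76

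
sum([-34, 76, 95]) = 137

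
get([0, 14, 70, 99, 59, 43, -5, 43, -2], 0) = 0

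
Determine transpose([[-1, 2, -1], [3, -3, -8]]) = [[-1, 3], [2, -3], [-1, -8]]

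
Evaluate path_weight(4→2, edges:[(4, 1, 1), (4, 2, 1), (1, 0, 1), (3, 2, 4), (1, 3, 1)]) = w(4→2)=1
= 1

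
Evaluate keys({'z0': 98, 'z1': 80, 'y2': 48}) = ['z0', 'z1', 'y2']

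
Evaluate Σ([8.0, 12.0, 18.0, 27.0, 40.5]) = 105.5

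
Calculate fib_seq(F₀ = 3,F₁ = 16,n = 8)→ [3, 16, 19, 35, 54, 89, 143, 232]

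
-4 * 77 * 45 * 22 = -304920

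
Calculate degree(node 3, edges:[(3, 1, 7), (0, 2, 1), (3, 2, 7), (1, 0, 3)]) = 2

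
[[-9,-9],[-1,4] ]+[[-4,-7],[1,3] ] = [[-13, -16], [0, 7]]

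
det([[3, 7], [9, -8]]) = -87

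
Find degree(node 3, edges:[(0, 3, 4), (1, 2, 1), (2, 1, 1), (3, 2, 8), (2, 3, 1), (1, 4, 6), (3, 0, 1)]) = incident: (0,3), (3,2), (2,3), (3,0)
= 4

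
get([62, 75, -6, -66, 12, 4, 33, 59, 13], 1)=75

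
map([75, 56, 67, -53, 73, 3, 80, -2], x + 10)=[85, 66, 77, -43, 83, 13, 90, 8]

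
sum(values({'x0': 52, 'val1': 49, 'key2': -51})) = 50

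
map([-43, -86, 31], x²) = (-43)²=1849, (-86)²=7396, (31)²=961
= [1849, 7396, 961]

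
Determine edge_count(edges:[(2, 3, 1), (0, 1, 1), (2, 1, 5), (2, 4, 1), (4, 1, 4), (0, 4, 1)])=6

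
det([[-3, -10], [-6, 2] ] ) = (-3)*(2) - (-10)*(-6)
= -66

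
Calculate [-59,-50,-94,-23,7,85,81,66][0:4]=[-59, -50, -94, -23]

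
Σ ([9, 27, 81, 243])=9 + 27 + 81 + 243
= 360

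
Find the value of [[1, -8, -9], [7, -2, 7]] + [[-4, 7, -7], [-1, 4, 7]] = [[-3, -1, -16], [6, 2, 14]]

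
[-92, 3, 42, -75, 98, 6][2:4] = [42, -75]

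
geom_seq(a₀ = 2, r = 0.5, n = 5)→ [2.0, 1.0, 0.5, 0.25, 0.125]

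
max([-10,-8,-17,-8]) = -8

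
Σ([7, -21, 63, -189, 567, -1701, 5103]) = 7 + -21 + 63 + -189 + 567 + -1701 + 5103
= 3829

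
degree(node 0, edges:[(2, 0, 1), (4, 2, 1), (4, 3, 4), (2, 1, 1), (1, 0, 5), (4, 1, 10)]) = incident: (2,0), (1,0)
= 2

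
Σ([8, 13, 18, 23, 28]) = 90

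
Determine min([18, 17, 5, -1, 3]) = -1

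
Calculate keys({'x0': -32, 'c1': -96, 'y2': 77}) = ['x0', 'c1', 'y2']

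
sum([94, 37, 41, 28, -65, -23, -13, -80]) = 19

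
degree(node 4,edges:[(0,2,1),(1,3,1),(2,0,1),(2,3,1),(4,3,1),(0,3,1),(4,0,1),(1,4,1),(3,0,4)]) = incident: (4,3), (4,0), (1,4)
= 3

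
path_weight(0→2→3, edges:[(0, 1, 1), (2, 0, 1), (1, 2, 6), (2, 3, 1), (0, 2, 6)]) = 7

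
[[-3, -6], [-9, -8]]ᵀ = [[-3, -9], [-6, -8]]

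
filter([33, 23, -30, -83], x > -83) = keep x where x > -83: 33✓, 23✓, -30✓, -83✗
= [33, 23, -30]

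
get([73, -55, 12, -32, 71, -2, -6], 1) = -55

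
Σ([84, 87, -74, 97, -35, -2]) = 157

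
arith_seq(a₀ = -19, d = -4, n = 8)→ [-19, -23, -27, -31, -35, -39, -43, -47]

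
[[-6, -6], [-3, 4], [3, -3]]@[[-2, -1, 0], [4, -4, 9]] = [[-12, 30, -54], [22, -13, 36], [-18, 9, -27]]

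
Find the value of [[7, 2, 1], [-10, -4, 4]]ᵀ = [[7, -10], [2, -4], [1, 4]]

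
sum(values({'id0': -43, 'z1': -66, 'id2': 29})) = (-43) + (-66) + 29
= -80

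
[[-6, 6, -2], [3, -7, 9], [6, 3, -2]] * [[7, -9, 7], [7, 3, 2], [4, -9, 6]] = C[0][0] = (-6)*(7) + (6)*(7) + (-2)*(4) = -8
C[0][1] = (-6)*(-9) + (6)*(3) + (-2)*(-9) = 90
C[0][2] = (-6)*(7) + (6)*(2) + (-2)*(6) = -42
C[1][0] = (3)*(7) + (-7)*(7) + (9)*(4) = 8
C[1][1] = (3)*(-9) + (-7)*(3) + (9)*(-9) = -129
C[1][2] = (3)*(7) + (-7)*(2) + (9)*(6) = 61
... (3 more cells)
= [[-8, 90, -42], [8, -129, 61], [55, -27, 36]]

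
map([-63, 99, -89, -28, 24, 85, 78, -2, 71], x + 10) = [-53, 109, -79, -18, 34, 95, 88, 8, 81]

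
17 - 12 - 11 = -6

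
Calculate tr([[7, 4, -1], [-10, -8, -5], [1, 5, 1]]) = 0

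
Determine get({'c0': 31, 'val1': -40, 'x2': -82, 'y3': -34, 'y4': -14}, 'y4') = -14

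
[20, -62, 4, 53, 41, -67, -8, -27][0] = 20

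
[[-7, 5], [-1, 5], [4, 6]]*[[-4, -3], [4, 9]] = C[0][0] = (-7)*(-4) + (5)*(4) = 48
C[0][1] = (-7)*(-3) + (5)*(9) = 66
C[1][0] = (-1)*(-4) + (5)*(4) = 24
C[1][1] = (-1)*(-3) + (5)*(9) = 48
C[2][0] = (4)*(-4) + (6)*(4) = 8
C[2][1] = (4)*(-3) + (6)*(9) = 42
= [[48, 66], [24, 48], [8, 42]]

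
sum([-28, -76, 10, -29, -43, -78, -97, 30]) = (-28) + (-76) + 10 + (-29) + (-43) + (-78) + (-97) + 30
= -311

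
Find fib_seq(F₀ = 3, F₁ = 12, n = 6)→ F_2 = F_1 + F_0 = 15
F_3 = F_2 + F_1 = 27
F_4 = F_3 + F_2 = 42
...
= [3, 12, 15, 27, 42, 69]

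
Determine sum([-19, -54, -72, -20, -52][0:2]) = -73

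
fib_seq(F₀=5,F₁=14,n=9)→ F_2 = F_1 + F_0 = 19
F_3 = F_2 + F_1 = 33
F_4 = F_3 + F_2 = 52
...
= [5, 14, 19, 33, 52, 85, 137, 222, 359]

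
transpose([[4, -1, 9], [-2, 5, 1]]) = [[4, -2], [-1, 5], [9, 1]]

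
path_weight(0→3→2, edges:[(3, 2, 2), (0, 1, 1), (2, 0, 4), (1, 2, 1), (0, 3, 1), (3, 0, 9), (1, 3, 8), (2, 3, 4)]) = 3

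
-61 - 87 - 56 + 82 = -122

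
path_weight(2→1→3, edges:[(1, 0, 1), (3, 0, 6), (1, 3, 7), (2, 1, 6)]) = 13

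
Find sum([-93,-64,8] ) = -149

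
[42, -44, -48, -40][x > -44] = keep x where x > -44: 42✓, -44✗, -48✗, -40✓
= [42, -40]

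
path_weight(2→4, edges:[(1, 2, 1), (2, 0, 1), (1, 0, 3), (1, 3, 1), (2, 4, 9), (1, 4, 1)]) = 9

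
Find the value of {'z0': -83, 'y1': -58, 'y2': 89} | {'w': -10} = {'z0': -83, 'y1': -58, 'y2': 89, 'w': -10}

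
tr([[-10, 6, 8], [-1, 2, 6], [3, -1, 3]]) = diagonal: (-10) + 2 + 3
= -5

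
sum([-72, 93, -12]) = (-72) + 93 + (-12)
= 9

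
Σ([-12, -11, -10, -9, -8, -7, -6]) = (-12) + (-11) + (-10) + (-9) + (-8) + (-7) + (-6)
= -63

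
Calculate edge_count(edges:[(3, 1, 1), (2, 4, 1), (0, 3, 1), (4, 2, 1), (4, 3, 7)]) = 5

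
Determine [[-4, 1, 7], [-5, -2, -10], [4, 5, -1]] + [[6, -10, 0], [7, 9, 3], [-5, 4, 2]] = [[2, -9, 7], [2, 7, -7], [-1, 9, 1]]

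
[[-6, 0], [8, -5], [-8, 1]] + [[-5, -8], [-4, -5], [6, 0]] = [[-11, -8], [4, -10], [-2, 1]]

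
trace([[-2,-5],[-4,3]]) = 1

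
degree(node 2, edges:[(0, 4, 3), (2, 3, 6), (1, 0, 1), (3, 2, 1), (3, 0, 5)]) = incident: (2,3), (3,2)
= 2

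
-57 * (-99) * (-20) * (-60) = 6771600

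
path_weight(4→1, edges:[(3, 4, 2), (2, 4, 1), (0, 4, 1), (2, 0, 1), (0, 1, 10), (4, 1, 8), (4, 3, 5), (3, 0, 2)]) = w(4→1)=8
= 8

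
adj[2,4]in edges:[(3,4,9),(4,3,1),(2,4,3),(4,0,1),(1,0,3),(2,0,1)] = 3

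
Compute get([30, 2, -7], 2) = -7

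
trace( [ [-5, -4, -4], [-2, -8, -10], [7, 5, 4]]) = diagonal: (-5) + (-8) + 4
= -9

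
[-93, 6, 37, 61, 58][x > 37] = [61, 58]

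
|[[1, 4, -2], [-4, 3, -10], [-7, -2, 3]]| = (1)*(1)*det([[3, -10], [-2, 3]]) + (-1)*(4)*det([[-4, -10], [-7, 3]]) + (1)*(-2)*det([[-4, 3], [-7, -2]])
= -11 + 328 + -58
= 259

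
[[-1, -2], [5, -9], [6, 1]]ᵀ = [[-1, 5, 6], [-2, -9, 1]]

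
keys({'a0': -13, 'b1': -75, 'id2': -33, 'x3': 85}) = ['a0', 'b1', 'id2', 'x3']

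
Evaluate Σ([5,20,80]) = 105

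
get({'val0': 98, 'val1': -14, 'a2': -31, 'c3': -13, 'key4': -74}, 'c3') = -13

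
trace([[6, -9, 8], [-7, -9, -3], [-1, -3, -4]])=-7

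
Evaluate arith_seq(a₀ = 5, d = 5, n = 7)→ [5, 10, 15, 20, 25, 30, 35]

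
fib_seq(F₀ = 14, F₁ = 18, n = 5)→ [14, 18, 32, 50, 82]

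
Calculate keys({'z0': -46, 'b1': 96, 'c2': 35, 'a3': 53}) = ['z0', 'b1', 'c2', 'a3']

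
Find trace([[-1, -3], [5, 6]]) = 5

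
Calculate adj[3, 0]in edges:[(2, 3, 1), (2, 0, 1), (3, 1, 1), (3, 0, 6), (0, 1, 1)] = 6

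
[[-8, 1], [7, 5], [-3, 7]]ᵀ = [[-8, 7, -3], [1, 5, 7]]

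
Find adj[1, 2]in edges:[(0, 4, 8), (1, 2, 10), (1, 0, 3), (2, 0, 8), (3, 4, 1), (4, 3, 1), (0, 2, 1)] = 10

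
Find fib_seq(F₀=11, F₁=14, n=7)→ [11, 14, 25, 39, 64, 103, 167]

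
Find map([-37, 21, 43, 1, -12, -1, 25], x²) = (-37)²=1369, (21)²=441, (43)²=1849, (1)²=1, (-12)²=144, (-1)²=1, (25)²=625
= [1369, 441, 1849, 1, 144, 1, 625]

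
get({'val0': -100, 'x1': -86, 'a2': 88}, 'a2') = 88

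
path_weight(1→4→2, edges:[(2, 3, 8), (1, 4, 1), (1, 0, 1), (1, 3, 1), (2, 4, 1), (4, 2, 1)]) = w(1→4)=1 + w(4→2)=1
= 2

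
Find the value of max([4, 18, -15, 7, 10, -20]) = 18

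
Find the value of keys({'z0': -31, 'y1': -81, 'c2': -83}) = ['z0', 'y1', 'c2']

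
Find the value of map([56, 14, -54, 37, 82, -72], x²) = (56)²=3136, (14)²=196, (-54)²=2916, (37)²=1369, (82)²=6724, (-72)²=5184
= [3136, 196, 2916, 1369, 6724, 5184]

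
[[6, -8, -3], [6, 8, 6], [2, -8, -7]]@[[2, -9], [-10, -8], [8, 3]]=[[68, 1], [-20, -100], [28, 25]]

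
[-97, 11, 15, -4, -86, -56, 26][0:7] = [-97, 11, 15, -4, -86, -56, 26]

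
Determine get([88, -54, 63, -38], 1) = -54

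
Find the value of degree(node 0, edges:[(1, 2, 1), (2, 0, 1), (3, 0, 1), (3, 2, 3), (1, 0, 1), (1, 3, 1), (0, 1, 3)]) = incident: (2,0), (3,0), (1,0), (0,1)
= 4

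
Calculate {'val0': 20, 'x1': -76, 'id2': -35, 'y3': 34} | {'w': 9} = {'val0': 20, 'x1': -76, 'id2': -35, 'y3': 34, 'w': 9}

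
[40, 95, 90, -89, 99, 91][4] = 99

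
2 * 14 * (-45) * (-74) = 93240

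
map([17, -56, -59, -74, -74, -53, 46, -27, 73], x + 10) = [27, -46, -49, -64, -64, -43, 56, -17, 83]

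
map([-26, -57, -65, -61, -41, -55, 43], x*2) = -26*2=-52, -57*2=-114, -65*2=-130, -61*2=-122, -41*2=-82, -55*2=-110, 43*2=86
= [-52, -114, -130, -122, -82, -110, 86]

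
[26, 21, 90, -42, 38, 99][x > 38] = [90, 99]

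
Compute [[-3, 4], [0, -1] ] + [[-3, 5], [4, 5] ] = [[-6, 9], [4, 4]]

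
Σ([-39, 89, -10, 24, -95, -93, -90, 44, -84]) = -254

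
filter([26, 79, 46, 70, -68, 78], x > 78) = [79]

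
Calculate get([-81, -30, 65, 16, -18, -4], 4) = -18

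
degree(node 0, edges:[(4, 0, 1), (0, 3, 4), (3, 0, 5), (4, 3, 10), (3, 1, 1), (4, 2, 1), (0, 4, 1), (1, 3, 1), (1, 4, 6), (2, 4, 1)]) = 4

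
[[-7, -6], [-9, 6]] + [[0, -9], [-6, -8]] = [[-7, -15], [-15, -2]]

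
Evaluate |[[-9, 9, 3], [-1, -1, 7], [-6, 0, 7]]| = -270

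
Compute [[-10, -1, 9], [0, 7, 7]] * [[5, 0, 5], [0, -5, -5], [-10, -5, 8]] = [[-140, -40, 27], [-70, -70, 21]]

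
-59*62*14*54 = -2765448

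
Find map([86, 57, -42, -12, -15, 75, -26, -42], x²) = (86)²=7396, (57)²=3249, (-42)²=1764, (-12)²=144, (-15)²=225, (75)²=5625, (-26)²=676, (-42)²=1764
= [7396, 3249, 1764, 144, 225, 5625, 676, 1764]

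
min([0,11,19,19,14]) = 0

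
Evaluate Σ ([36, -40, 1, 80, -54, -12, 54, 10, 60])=135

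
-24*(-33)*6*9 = 42768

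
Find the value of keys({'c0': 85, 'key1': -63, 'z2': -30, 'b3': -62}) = ['c0', 'key1', 'z2', 'b3']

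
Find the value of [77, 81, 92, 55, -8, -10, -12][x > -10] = [77, 81, 92, 55, -8]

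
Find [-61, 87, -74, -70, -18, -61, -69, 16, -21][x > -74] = keep x where x > -74: -61✓, 87✓, -74✗, -70✓, -18✓, -61✓, -69✓, 16✓, -21✓
= [-61, 87, -70, -18, -61, -69, 16, -21]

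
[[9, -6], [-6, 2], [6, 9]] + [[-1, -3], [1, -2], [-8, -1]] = [[8, -9], [-5, 0], [-2, 8]]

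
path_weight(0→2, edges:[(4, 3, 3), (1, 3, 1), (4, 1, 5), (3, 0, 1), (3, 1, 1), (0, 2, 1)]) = 1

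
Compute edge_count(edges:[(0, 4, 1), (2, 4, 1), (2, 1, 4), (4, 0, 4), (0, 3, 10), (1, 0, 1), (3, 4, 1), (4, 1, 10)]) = 8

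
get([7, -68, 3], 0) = 7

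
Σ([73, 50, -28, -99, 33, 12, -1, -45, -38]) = 73 + 50 + (-28) + (-99) + 33 + 12 + (-1) + (-45) + (-38)
= -43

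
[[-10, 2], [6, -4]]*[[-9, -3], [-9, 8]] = [[72, 46], [-18, -50]]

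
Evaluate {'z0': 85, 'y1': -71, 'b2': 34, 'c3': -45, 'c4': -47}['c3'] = -45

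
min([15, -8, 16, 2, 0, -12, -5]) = -12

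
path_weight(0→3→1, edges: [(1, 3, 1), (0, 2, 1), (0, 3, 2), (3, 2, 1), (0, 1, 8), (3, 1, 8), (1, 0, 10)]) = w(0→3)=2 + w(3→1)=8
= 10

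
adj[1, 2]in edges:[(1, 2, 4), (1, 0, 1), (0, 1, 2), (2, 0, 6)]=4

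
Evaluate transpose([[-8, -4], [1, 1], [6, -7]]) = [[-8, 1, 6], [-4, 1, -7]]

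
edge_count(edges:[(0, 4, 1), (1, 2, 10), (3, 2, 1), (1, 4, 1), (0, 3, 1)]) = 5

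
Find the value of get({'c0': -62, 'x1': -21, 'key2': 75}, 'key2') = 75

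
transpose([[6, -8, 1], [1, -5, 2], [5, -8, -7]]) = [[6, 1, 5], [-8, -5, -8], [1, 2, -7]]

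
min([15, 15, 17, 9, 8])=8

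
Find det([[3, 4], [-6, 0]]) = (3)*(0) - (4)*(-6)
= 24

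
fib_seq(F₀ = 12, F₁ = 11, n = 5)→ F_2 = F_1 + F_0 = 23
F_3 = F_2 + F_1 = 34
F_4 = F_3 + F_2 = 57
= [12, 11, 23, 34, 57]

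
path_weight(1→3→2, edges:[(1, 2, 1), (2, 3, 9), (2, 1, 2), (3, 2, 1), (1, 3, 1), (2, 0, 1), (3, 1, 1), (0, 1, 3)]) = 2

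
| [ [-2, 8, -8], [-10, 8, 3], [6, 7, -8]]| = (1)*(-2)*det([[8, 3], [7, -8]]) + (-1)*(8)*det([[-10, 3], [6, -8]]) + (1)*(-8)*det([[-10, 8], [6, 7]])
= 170 + -496 + 944
= 618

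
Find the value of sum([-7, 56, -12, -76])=(-7) + 56 + (-12) + (-76)
= -39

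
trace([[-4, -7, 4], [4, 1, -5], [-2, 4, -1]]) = diagonal: (-4) + 1 + (-1)
= -4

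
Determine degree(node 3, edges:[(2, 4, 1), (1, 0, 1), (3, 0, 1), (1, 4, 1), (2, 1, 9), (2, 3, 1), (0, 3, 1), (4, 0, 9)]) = 3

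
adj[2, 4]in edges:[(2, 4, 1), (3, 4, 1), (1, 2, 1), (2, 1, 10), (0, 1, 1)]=1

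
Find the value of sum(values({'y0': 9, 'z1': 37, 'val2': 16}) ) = 9 + 37 + 16
= 62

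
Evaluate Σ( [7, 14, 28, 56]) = 7 + 14 + 28 + 56
= 105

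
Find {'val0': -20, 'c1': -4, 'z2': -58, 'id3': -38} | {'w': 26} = {'val0': -20, 'c1': -4, 'z2': -58, 'id3': -38, 'w': 26}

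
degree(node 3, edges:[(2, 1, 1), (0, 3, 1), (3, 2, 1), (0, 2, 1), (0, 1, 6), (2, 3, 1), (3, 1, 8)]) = 4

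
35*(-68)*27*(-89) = 5719140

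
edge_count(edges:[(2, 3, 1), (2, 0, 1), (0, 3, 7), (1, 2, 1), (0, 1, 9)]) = 5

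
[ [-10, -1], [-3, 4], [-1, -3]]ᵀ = [[-10, -3, -1], [-1, 4, -3]]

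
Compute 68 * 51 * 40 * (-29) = -4022880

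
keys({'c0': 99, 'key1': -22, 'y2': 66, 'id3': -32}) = ['c0', 'key1', 'y2', 'id3']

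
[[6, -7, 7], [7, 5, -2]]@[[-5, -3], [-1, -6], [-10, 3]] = [[-93, 45], [-20, -57]]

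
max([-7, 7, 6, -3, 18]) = 18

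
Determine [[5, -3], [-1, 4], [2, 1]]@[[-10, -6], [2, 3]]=[[-56, -39], [18, 18], [-18, -9]]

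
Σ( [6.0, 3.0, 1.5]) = 10.5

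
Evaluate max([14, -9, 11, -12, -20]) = 14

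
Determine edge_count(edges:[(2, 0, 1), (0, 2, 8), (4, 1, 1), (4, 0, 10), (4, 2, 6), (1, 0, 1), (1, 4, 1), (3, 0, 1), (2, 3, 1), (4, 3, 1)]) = 10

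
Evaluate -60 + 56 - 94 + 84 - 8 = -22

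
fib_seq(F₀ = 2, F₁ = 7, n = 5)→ [2, 7, 9, 16, 25]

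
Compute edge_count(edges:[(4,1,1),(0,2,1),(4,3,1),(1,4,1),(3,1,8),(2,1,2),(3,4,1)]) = 7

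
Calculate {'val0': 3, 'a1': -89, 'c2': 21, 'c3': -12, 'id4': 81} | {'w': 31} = {'val0': 3, 'a1': -89, 'c2': 21, 'c3': -12, 'id4': 81, 'w': 31}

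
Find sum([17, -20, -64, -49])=-116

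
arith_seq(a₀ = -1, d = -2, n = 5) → a_0 = -1 + 0*-2 = -1
a_1 = -1 + 1*-2 = -3
a_2 = -1 + 2*-2 = -5
...
= [-1, -3, -5, -7, -9]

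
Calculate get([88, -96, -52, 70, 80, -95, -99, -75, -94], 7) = -75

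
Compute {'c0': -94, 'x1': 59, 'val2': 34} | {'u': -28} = {'c0': -94, 'x1': 59, 'val2': 34, 'u': -28}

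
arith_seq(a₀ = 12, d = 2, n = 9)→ [12, 14, 16, 18, 20, 22, 24, 26, 28]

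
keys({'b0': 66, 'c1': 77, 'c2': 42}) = ['b0', 'c1', 'c2']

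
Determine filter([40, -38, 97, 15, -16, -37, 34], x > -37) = keep x where x > -37: 40✓, -38✗, 97✓, 15✓, -16✓, -37✗, 34✓
= [40, 97, 15, -16, 34]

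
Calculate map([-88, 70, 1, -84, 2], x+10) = -88+10=-78, 70+10=80, 1+10=11, -84+10=-74, 2+10=12
= [-78, 80, 11, -74, 12]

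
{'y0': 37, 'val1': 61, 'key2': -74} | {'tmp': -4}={'y0': 37, 'val1': 61, 'key2': -74, 'tmp': -4}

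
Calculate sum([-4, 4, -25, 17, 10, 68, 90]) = 160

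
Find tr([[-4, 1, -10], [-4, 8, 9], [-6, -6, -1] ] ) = diagonal: (-4) + 8 + (-1)
= 3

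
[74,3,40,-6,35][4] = 35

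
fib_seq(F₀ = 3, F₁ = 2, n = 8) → [3, 2, 5, 7, 12, 19, 31, 50]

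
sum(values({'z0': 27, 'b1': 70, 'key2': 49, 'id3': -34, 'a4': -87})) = 27 + 70 + 49 + (-34) + (-87)
= 25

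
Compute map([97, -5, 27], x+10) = 97+10=107, -5+10=5, 27+10=37
= [107, 5, 37]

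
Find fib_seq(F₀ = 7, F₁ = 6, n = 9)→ F_2 = F_1 + F_0 = 13
F_3 = F_2 + F_1 = 19
F_4 = F_3 + F_2 = 32
...
= [7, 6, 13, 19, 32, 51, 83, 134, 217]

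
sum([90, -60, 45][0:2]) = 30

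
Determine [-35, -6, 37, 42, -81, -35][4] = -81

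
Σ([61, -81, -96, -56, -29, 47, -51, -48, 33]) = 61 + (-81) + (-96) + (-56) + (-29) + 47 + (-51) + (-48) + 33
= -220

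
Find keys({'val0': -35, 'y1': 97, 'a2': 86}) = ['val0', 'y1', 'a2']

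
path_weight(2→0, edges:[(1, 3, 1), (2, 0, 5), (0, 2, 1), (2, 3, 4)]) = 5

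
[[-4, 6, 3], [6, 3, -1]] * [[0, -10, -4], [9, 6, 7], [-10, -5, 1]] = C[0][0] = (-4)*(0) + (6)*(9) + (3)*(-10) = 24
C[0][1] = (-4)*(-10) + (6)*(6) + (3)*(-5) = 61
C[0][2] = (-4)*(-4) + (6)*(7) + (3)*(1) = 61
C[1][0] = (6)*(0) + (3)*(9) + (-1)*(-10) = 37
C[1][1] = (6)*(-10) + (3)*(6) + (-1)*(-5) = -37
C[1][2] = (6)*(-4) + (3)*(7) + (-1)*(1) = -4
= [[24, 61, 61], [37, -37, -4]]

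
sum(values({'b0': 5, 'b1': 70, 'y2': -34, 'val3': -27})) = 14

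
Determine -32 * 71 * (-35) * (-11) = -874720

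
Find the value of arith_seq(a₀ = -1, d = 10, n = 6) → [-1, 9, 19, 29, 39, 49]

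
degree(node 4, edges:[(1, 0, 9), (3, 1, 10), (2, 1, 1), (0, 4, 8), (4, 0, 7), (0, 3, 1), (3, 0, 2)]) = 2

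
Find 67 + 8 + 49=124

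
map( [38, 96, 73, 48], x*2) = [76, 192, 146, 96]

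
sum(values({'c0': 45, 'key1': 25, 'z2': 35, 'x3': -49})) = 56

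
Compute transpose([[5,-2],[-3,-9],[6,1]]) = [[5, -3, 6], [-2, -9, 1]]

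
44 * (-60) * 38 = -100320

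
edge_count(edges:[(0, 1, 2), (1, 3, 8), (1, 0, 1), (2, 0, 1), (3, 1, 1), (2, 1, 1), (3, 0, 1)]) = 7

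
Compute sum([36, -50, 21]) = 7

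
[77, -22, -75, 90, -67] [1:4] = [-22, -75, 90]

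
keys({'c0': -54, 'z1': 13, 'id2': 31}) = ['c0', 'z1', 'id2']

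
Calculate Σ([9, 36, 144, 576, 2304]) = 9 + 36 + 144 + 576 + 2304
= 3069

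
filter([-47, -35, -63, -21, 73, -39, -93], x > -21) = keep x where x > -21: -47✗, -35✗, -63✗, -21✗, 73✓, -39✗, -93✗
= [73]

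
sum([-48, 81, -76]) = (-48) + 81 + (-76)
= -43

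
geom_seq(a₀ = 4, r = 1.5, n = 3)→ a_0 = 4*1.5^0 = 4.0
a_1 = 4*1.5^1 = 6.0
a_2 = 4*1.5^2 = 9.0
= [4.0, 6.0, 9.0]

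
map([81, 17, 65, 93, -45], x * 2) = [162, 34, 130, 186, -90]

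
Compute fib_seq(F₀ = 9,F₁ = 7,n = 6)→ [9, 7, 16, 23, 39, 62]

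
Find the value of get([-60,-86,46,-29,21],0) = -60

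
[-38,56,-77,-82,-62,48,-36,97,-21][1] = 56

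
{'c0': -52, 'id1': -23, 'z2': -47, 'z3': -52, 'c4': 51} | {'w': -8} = {'c0': -52, 'id1': -23, 'z2': -47, 'z3': -52, 'c4': 51, 'w': -8}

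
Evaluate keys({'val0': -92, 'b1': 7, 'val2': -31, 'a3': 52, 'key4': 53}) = ['val0', 'b1', 'val2', 'a3', 'key4']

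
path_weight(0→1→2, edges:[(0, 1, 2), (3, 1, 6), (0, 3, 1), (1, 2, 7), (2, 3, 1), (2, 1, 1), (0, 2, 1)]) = 9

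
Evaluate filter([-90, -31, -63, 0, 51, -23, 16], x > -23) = [0, 51, 16]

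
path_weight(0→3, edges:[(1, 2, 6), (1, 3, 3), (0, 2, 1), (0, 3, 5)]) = 5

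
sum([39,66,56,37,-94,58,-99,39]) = 102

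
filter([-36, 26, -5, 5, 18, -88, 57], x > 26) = [57]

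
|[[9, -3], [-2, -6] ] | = (9)*(-6) - (-3)*(-2)
= -60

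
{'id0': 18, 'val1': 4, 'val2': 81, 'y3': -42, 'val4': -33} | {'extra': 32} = {'id0': 18, 'val1': 4, 'val2': 81, 'y3': -42, 'val4': -33, 'extra': 32}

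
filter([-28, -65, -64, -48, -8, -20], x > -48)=keep x where x > -48: -28✓, -65✗, -64✗, -48✗, -8✓, -20✓
= [-28, -8, -20]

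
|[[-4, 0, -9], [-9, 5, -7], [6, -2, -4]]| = (1)*(-4)*det([[5, -7], [-2, -4]]) + (-1)*(0)*det([[-9, -7], [6, -4]]) + (1)*(-9)*det([[-9, 5], [6, -2]])
= 136 + 0 + 108
= 244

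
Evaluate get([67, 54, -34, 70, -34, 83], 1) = 54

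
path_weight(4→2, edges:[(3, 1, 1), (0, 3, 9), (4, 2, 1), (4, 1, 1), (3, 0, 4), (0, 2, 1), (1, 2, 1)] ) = w(4→2)=1
= 1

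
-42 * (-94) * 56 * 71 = 15697248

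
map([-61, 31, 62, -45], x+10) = [-51, 41, 72, -35]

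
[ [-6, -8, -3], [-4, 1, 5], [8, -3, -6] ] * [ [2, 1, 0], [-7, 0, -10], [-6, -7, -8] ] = C[0][0] = (-6)*(2) + (-8)*(-7) + (-3)*(-6) = 62
C[0][1] = (-6)*(1) + (-8)*(0) + (-3)*(-7) = 15
C[0][2] = (-6)*(0) + (-8)*(-10) + (-3)*(-8) = 104
C[1][0] = (-4)*(2) + (1)*(-7) + (5)*(-6) = -45
C[1][1] = (-4)*(1) + (1)*(0) + (5)*(-7) = -39
C[1][2] = (-4)*(0) + (1)*(-10) + (5)*(-8) = -50
... (3 more cells)
= [[62, 15, 104], [-45, -39, -50], [73, 50, 78]]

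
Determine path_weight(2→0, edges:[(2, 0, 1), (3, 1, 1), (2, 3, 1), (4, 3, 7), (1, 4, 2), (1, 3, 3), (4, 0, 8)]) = 1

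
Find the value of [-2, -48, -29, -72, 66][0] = -2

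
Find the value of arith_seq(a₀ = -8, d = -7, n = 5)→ a_0 = -8 + 0*-7 = -8
a_1 = -8 + 1*-7 = -15
a_2 = -8 + 2*-7 = -22
...
= [-8, -15, -22, -29, -36]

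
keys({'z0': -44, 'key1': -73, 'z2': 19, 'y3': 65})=['z0', 'key1', 'z2', 'y3']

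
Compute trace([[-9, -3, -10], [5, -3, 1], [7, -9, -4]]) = -16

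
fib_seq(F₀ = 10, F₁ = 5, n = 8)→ [10, 5, 15, 20, 35, 55, 90, 145]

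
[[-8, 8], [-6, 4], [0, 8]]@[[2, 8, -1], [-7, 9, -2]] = [[-72, 8, -8], [-40, -12, -2], [-56, 72, -16]]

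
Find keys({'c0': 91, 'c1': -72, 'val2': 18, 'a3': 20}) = ['c0', 'c1', 'val2', 'a3']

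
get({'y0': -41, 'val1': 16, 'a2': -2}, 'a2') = -2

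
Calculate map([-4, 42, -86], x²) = (-4)²=16, (42)²=1764, (-86)²=7396
= [16, 1764, 7396]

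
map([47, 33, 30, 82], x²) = [2209, 1089, 900, 6724]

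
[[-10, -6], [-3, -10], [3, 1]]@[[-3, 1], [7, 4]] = [[-12, -34], [-61, -43], [-2, 7]]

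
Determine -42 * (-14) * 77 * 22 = 996072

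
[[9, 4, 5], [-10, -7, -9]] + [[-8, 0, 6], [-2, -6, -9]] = [[1, 4, 11], [-12, -13, -18]]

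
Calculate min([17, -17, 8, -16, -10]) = -17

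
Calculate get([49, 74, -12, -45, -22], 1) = 74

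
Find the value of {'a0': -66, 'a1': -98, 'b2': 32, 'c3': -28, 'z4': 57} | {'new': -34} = {'a0': -66, 'a1': -98, 'b2': 32, 'c3': -28, 'z4': 57, 'new': -34}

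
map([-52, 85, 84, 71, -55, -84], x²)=(-52)²=2704, (85)²=7225, (84)²=7056, (71)²=5041, (-55)²=3025, (-84)²=7056
= [2704, 7225, 7056, 5041, 3025, 7056]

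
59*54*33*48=5046624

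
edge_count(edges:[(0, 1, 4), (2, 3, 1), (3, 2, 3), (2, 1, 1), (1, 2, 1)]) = 5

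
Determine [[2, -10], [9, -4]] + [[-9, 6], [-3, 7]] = [[-7, -4], [6, 3]]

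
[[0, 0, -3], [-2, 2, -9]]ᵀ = [[0, -2], [0, 2], [-3, -9]]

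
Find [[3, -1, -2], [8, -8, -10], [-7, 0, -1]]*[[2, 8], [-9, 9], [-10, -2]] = C[0][0] = (3)*(2) + (-1)*(-9) + (-2)*(-10) = 35
C[0][1] = (3)*(8) + (-1)*(9) + (-2)*(-2) = 19
C[1][0] = (8)*(2) + (-8)*(-9) + (-10)*(-10) = 188
C[1][1] = (8)*(8) + (-8)*(9) + (-10)*(-2) = 12
C[2][0] = (-7)*(2) + (0)*(-9) + (-1)*(-10) = -4
C[2][1] = (-7)*(8) + (0)*(9) + (-1)*(-2) = -54
= [[35, 19], [188, 12], [-4, -54]]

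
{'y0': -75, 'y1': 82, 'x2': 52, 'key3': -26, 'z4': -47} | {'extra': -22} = {'y0': -75, 'y1': 82, 'x2': 52, 'key3': -26, 'z4': -47, 'extra': -22}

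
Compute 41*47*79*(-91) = -13853203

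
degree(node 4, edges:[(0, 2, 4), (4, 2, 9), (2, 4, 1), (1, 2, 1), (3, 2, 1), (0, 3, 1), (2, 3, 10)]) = incident: (4,2), (2,4)
= 2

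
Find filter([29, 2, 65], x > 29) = [65]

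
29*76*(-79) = -174116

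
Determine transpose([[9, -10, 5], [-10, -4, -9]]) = [[9, -10], [-10, -4], [5, -9]]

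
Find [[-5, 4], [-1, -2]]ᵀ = [[-5, -1], [4, -2]]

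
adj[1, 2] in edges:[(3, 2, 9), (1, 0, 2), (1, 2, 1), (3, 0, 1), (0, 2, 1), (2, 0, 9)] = 1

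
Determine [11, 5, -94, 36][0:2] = [11, 5]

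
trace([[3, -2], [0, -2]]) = 1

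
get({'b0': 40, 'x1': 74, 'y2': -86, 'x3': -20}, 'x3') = -20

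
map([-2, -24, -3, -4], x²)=(-2)²=4, (-24)²=576, (-3)²=9, (-4)²=16
= [4, 576, 9, 16]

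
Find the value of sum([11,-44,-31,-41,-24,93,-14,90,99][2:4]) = slice → [-31, -41]
(-31) + (-41)
= -72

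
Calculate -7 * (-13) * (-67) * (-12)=73164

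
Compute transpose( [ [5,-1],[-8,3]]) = [[5, -8], [-1, 3]]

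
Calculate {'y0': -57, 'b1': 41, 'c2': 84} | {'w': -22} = {'y0': -57, 'b1': 41, 'c2': 84, 'w': -22}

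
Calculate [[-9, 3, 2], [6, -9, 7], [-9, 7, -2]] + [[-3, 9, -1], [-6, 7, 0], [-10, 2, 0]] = [[-12, 12, 1], [0, -2, 7], [-19, 9, -2]]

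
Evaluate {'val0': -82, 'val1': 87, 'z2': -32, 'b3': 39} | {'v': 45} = {'val0': -82, 'val1': 87, 'z2': -32, 'b3': 39, 'v': 45}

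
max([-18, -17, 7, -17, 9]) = 9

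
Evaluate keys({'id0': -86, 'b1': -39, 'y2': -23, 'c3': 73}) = ['id0', 'b1', 'y2', 'c3']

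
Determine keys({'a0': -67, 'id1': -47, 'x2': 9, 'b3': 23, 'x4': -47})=['a0', 'id1', 'x2', 'b3', 'x4']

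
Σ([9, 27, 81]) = 117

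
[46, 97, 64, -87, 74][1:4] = [97, 64, -87]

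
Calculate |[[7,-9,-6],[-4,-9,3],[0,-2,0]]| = -6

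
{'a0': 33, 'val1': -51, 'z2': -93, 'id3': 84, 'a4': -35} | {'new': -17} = {'a0': 33, 'val1': -51, 'z2': -93, 'id3': 84, 'a4': -35, 'new': -17}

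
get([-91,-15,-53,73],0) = -91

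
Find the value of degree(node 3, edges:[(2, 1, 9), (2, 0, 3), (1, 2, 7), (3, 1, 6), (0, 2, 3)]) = incident: (3,1)
= 1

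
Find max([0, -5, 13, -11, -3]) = 13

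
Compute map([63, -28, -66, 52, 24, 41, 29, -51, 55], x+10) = 63+10=73, -28+10=-18, -66+10=-56, 52+10=62, 24+10=34, 41+10=51, 29+10=39, -51+10=-41, 55+10=65
= [73, -18, -56, 62, 34, 51, 39, -41, 65]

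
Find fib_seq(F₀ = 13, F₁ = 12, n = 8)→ [13, 12, 25, 37, 62, 99, 161, 260]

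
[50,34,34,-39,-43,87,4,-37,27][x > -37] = [50, 34, 34, 87, 4, 27]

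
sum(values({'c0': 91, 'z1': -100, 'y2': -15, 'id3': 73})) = 49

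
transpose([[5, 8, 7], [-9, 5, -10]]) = [[5, -9], [8, 5], [7, -10]]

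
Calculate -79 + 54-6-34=-65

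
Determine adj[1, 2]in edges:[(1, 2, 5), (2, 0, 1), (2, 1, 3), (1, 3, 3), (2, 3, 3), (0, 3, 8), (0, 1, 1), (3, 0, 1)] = 5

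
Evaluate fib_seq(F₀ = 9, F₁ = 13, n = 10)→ F_2 = F_1 + F_0 = 22
F_3 = F_2 + F_1 = 35
F_4 = F_3 + F_2 = 57
...
= [9, 13, 22, 35, 57, 92, 149, 241, 390, 631]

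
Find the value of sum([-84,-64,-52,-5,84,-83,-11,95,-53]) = -173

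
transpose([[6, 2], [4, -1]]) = [[6, 4], [2, -1]]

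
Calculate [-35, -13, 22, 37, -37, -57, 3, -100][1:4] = [-13, 22, 37]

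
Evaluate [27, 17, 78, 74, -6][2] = 78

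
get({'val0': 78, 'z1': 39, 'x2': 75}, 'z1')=39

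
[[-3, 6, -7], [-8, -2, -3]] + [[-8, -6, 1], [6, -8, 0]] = [[-11, 0, -6], [-2, -10, -3]]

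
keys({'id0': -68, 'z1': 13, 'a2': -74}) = ['id0', 'z1', 'a2']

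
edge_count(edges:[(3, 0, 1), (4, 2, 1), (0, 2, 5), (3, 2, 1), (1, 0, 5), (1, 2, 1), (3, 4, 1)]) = 7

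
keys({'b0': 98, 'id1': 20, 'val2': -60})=['b0', 'id1', 'val2']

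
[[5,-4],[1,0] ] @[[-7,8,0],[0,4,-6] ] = [[-35, 24, 24], [-7, 8, 0]]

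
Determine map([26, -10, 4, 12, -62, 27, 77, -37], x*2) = [52, -20, 8, 24, -124, 54, 154, -74]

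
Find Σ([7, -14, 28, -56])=-35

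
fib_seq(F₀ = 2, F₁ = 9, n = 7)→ F_2 = F_1 + F_0 = 11
F_3 = F_2 + F_1 = 20
F_4 = F_3 + F_2 = 31
...
= [2, 9, 11, 20, 31, 51, 82]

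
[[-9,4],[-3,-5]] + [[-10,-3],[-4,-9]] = [[-19, 1], [-7, -14]]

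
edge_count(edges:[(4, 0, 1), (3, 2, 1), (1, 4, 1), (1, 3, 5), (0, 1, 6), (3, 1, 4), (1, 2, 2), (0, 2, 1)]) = 8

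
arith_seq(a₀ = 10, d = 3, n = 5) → [10, 13, 16, 19, 22]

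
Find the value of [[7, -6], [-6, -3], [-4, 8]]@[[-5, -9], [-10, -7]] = C[0][0] = (7)*(-5) + (-6)*(-10) = 25
C[0][1] = (7)*(-9) + (-6)*(-7) = -21
C[1][0] = (-6)*(-5) + (-3)*(-10) = 60
C[1][1] = (-6)*(-9) + (-3)*(-7) = 75
C[2][0] = (-4)*(-5) + (8)*(-10) = -60
C[2][1] = (-4)*(-9) + (8)*(-7) = -20
= [[25, -21], [60, 75], [-60, -20]]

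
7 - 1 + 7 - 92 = -79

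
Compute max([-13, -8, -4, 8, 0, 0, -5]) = 8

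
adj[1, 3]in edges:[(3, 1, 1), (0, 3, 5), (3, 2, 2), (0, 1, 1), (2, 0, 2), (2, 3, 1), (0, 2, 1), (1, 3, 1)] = 1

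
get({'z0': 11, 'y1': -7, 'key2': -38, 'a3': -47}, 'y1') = -7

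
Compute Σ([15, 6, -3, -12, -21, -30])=-45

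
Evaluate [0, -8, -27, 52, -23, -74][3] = 52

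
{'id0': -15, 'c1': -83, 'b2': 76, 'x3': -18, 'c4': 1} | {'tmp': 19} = {'id0': -15, 'c1': -83, 'b2': 76, 'x3': -18, 'c4': 1, 'tmp': 19}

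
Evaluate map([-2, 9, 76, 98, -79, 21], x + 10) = -2+10=8, 9+10=19, 76+10=86, 98+10=108, -79+10=-69, 21+10=31
= [8, 19, 86, 108, -69, 31]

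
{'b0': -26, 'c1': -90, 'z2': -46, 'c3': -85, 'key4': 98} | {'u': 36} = {'b0': -26, 'c1': -90, 'z2': -46, 'c3': -85, 'key4': 98, 'u': 36}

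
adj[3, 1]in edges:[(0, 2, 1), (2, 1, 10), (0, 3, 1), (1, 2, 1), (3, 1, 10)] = 10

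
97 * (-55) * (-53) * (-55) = -15551525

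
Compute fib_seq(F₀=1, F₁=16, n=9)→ [1, 16, 17, 33, 50, 83, 133, 216, 349]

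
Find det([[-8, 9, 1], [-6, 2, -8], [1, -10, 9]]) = (1)*(-8)*det([[2, -8], [-10, 9]]) + (-1)*(9)*det([[-6, -8], [1, 9]]) + (1)*(1)*det([[-6, 2], [1, -10]])
= 496 + 414 + 58
= 968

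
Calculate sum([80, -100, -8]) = -28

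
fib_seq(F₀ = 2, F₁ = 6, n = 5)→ [2, 6, 8, 14, 22]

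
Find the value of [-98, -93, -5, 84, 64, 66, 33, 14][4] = 64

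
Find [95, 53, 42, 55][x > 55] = [95]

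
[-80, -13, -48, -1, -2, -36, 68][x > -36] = keep x where x > -36: -80✗, -13✓, -48✗, -1✓, -2✓, -36✗, 68✓
= [-13, -1, -2, 68]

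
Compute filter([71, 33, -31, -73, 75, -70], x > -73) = keep x where x > -73: 71✓, 33✓, -31✓, -73✗, 75✓, -70✓
= [71, 33, -31, 75, -70]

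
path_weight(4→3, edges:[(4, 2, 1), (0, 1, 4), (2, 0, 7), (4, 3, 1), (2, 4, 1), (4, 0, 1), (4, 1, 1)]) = w(4→3)=1
= 1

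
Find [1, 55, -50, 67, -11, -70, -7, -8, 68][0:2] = [1, 55]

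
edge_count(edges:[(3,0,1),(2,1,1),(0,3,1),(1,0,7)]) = 4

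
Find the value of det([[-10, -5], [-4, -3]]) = 10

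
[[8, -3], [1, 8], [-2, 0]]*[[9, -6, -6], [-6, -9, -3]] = [[90, -21, -39], [-39, -78, -30], [-18, 12, 12]]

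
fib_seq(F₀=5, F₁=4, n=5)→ [5, 4, 9, 13, 22]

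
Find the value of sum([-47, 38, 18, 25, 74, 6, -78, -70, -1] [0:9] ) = -35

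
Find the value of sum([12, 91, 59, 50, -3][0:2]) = 103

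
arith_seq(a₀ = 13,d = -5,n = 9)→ a_0 = 13 + 0*-5 = 13
a_1 = 13 + 1*-5 = 8
a_2 = 13 + 2*-5 = 3
...
= [13, 8, 3, -2, -7, -12, -17, -22, -27]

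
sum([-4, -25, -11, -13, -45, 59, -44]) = -83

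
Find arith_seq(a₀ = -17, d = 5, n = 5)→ [-17, -12, -7, -2, 3]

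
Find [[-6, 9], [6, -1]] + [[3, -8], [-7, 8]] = [[-3, 1], [-1, 7]]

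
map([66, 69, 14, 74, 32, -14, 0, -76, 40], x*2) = [132, 138, 28, 148, 64, -28, 0, -152, 80]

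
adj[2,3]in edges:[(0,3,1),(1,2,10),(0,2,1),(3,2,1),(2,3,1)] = 1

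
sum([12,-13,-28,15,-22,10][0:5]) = -36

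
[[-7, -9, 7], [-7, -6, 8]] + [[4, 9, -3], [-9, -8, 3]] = [[-3, 0, 4], [-16, -14, 11]]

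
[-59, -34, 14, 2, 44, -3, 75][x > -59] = [-34, 14, 2, 44, -3, 75]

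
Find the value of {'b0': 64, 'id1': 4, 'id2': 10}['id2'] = 10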